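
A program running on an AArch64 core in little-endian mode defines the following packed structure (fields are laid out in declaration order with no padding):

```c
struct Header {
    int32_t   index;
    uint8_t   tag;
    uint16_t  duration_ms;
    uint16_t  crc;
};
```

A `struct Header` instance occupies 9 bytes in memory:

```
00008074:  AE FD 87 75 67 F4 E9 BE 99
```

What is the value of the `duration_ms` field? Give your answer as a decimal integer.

`duration_ms` follows `index` (4 B), `tag` (1 B), so it starts at offset 4 + 1 = 5 and occupies 2 bytes.
Bytes at offsets 5..6: F4 E9.
In little-endian order the low byte comes first in memory.
Reassemble most-significant byte first: E9 F4 → 0xE9F4.
0xE9F4 = 59892.

59892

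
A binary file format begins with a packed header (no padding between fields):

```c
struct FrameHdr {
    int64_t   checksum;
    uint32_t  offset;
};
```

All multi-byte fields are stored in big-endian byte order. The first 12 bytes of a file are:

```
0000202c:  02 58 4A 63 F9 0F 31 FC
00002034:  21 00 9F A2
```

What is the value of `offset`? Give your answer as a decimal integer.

`offset` follows `checksum` (8 bytes), so it starts at byte offset 8 and occupies 4 bytes.
Bytes at offsets 8..11: 21 00 9F A2.
In big-endian order the high byte comes first in memory.
The bytes are already most-significant first: 0x21009FA2.
0x21009FA2 = 553688994.

553688994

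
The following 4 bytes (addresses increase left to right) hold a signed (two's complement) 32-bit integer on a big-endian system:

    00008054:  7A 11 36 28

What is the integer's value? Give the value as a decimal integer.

2047948328

In big-endian order the high byte comes first in memory.
The bytes are already most-significant first: 0x7A113628.
0x7A113628 = 2047948328.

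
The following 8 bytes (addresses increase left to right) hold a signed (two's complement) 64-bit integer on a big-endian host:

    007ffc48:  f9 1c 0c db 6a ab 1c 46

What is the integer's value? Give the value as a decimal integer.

-496507722390627258

Big-endian: lowest address holds the most-significant byte.
The bytes are already most-significant first: 0xF91C0CDB6AAB1C46.
Top bit is set, so as a signed 64-bit value this is 0xF91C0CDB6AAB1C46 − 2^64 = -496507722390627258.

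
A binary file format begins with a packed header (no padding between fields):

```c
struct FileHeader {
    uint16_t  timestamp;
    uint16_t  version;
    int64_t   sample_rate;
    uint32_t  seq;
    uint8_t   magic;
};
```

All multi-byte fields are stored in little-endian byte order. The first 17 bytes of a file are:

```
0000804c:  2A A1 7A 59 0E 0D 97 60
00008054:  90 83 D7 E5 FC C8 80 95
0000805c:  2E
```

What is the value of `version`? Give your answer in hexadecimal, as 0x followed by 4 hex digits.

`version` follows `timestamp` (2 bytes), so it starts at byte offset 2 and occupies 2 bytes.
Bytes at offsets 2..3: 7A 59.
Little-endian stores the least-significant byte at the lowest address.
Reassemble most-significant byte first: 59 7A → 0x597A.

0x597A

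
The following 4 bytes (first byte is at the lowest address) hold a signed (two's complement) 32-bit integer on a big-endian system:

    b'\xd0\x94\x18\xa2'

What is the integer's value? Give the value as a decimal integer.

Big-endian: lowest address holds the most-significant byte.
The bytes are already most-significant first: 0xD09418A2.
Top bit is set, so as a signed 32-bit value this is 0xD09418A2 − 2^32 = -795600734.

-795600734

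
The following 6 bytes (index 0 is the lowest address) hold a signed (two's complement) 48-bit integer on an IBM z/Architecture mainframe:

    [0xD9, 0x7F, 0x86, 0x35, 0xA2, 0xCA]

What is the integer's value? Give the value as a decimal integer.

-42333240974646

In big-endian order the high byte comes first in memory.
The bytes are already most-significant first: 0xD97F8635A2CA.
Top bit is set, so as a signed 48-bit value this is 0xD97F8635A2CA − 2^48 = -42333240974646.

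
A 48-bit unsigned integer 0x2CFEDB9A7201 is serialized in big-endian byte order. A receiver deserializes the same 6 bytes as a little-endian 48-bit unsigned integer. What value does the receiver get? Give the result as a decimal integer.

1591736008236

Stored big-endian, the bytes at ascending addresses are 2C FE DB 9A 72 01.
Read back as little-endian, the first byte is least significant, giving 0x01729ADBFE2C.
0x01729ADBFE2C = 1591736008236.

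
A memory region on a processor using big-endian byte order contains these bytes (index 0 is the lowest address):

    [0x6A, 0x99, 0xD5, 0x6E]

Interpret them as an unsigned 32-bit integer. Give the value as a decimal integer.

1788466542

In big-endian order the high byte comes first in memory.
The bytes are already most-significant first: 0x6A99D56E.
0x6A99D56E = 1788466542.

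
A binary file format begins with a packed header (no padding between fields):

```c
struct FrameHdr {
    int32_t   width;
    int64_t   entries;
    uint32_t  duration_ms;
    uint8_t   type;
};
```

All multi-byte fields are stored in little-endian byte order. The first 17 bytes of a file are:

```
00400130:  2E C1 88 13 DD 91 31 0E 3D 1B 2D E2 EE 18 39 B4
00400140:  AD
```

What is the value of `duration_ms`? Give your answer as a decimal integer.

3023640814

`duration_ms` follows `width` (4 B), `entries` (8 B), so it starts at offset 4 + 8 = 12 and occupies 4 bytes.
Bytes at offsets 12..15: EE 18 39 B4.
Little-endian: lowest address holds the least-significant byte.
Reassemble most-significant byte first: B4 39 18 EE → 0xB43918EE.
0xB43918EE = 3023640814.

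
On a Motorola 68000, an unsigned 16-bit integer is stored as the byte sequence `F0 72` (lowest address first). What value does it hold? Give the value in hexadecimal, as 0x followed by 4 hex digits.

0xF072

Big-endian stores the most-significant byte at the lowest address.
The bytes are already most-significant first: 0xF072.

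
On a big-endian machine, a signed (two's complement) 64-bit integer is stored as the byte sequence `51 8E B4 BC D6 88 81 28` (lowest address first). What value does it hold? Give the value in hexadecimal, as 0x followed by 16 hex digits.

Big-endian stores the most-significant byte at the lowest address.
The bytes are already most-significant first: 0x518EB4BCD6888128.

0x518EB4BCD6888128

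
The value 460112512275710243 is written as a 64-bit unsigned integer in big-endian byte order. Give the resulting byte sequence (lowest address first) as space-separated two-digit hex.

06 62 A5 E4 62 E8 01 23

460112512275710243 in hexadecimal, padded to 64 bits, is 0x0662A5E462E80123.
Split into bytes (most-significant first): 06 62 A5 E4 62 E8 01 23.
In big-endian order the high byte comes first in memory.
So the memory order matches the most-significant-first order: 06 62 A5 E4 62 E8 01 23.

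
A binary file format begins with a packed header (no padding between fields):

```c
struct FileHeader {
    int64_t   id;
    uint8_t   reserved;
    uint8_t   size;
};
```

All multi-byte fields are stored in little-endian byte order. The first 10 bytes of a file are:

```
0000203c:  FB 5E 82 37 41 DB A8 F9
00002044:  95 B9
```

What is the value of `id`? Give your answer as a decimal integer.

-456874289027457285

`id` is the first field, at byte offset 0, occupying 8 bytes.
Bytes at offsets 0..7: FB 5E 82 37 41 DB A8 F9.
In little-endian order the low byte comes first in memory.
Reassemble most-significant byte first: F9 A8 DB 41 37 82 5E FB → 0xF9A8DB4137825EFB.
Top bit is set, so as a signed 64-bit value this is 0xF9A8DB4137825EFB − 2^64 = -456874289027457285.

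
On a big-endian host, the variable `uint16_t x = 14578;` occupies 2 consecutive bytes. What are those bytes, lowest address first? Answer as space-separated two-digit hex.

14578 in hexadecimal, padded to 16 bits, is 0x38F2.
Split into bytes (most-significant first): 38 F2.
Big-endian: lowest address holds the most-significant byte.
So the memory order matches the most-significant-first order: 38 F2.

38 F2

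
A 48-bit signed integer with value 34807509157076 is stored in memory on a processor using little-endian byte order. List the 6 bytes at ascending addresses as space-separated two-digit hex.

D4 04 38 41 A8 1F

34807509157076 in hexadecimal, padded to 48 bits, is 0x1FA8413804D4.
Split into bytes (most-significant first): 1F A8 41 38 04 D4.
In little-endian order the low byte comes first in memory.
So at ascending addresses the bytes are D4 04 38 41 A8 1F.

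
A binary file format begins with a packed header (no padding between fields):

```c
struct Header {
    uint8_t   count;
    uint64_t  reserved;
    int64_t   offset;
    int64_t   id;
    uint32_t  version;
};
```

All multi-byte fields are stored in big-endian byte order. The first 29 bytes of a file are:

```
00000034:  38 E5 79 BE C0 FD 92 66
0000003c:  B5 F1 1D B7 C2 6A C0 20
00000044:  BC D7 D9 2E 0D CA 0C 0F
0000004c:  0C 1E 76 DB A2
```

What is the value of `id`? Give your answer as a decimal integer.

-2893230648849592564

`id` follows `count` (1 B), `reserved` (8 B), `offset` (8 B), so it starts at offset 1 + 8 + 8 = 17 and occupies 8 bytes.
Bytes at offsets 17..24: D7 D9 2E 0D CA 0C 0F 0C.
In big-endian order the high byte comes first in memory.
The bytes are already most-significant first: 0xD7D92E0DCA0C0F0C.
Top bit is set, so as a signed 64-bit value this is 0xD7D92E0DCA0C0F0C − 2^64 = -2893230648849592564.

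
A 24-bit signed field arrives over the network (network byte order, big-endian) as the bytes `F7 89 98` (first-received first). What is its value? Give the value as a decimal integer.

In big-endian order the high byte comes first in memory.
The bytes are already most-significant first: 0xF78998.
Top bit is set, so as a signed 24-bit value this is 0xF78998 − 2^24 = -554600.

-554600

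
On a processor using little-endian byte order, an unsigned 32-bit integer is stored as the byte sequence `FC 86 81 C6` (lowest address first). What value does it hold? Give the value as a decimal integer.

3330377468

In little-endian order the low byte comes first in memory.
Reassemble most-significant byte first: C6 81 86 FC → 0xC68186FC.
0xC68186FC = 3330377468.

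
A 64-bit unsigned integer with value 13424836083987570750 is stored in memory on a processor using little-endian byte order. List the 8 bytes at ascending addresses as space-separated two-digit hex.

3E E0 EC 61 4A 99 4E BA

13424836083987570750 in hexadecimal, padded to 64 bits, is 0xBA4E994A61ECE03E.
Split into bytes (most-significant first): BA 4E 99 4A 61 EC E0 3E.
Little-endian: lowest address holds the least-significant byte.
So at ascending addresses the bytes are 3E E0 EC 61 4A 99 4E BA.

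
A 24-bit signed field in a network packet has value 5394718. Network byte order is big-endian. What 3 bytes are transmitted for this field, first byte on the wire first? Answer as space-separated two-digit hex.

5394718 in hexadecimal, padded to 24 bits, is 0x52511E.
Split into bytes (most-significant first): 52 51 1E.
In big-endian order the high byte comes first in memory.
So the memory order matches the most-significant-first order: 52 51 1E.

52 51 1E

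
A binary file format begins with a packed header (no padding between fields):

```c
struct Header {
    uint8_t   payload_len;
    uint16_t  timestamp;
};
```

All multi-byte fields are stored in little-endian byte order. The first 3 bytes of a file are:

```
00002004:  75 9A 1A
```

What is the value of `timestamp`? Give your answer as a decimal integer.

`timestamp` follows `payload_len` (1 byte), so it starts at byte offset 1 and occupies 2 bytes.
Bytes at offsets 1..2: 9A 1A.
Little-endian: lowest address holds the least-significant byte.
Reassemble most-significant byte first: 1A 9A → 0x1A9A.
0x1A9A = 6810.

6810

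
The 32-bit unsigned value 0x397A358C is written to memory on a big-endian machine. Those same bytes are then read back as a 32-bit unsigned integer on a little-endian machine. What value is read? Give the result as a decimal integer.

2352314937

Stored big-endian, the bytes at ascending addresses are 39 7A 35 8C.
Read back as little-endian, the first byte is least significant, giving 0x8C357A39.
0x8C357A39 = 2352314937.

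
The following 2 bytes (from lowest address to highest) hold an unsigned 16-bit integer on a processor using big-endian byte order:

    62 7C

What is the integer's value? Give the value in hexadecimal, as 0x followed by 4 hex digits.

0x627C

In big-endian order the high byte comes first in memory.
The bytes are already most-significant first: 0x627C.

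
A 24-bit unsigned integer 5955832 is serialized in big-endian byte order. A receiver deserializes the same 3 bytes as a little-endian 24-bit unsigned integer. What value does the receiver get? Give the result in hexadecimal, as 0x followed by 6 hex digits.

5955832 in 24-bit hexadecimal is 0x5AE0F8.
Stored big-endian, the bytes at ascending addresses are 5A E0 F8.
Read back as little-endian, the first byte is least significant, giving 0xF8E05A.

0xF8E05A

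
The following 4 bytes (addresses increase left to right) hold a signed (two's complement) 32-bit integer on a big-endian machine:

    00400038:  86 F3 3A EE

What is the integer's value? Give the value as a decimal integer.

-2030880018

Big-endian stores the most-significant byte at the lowest address.
The bytes are already most-significant first: 0x86F33AEE.
Top bit is set, so as a signed 32-bit value this is 0x86F33AEE − 2^32 = -2030880018.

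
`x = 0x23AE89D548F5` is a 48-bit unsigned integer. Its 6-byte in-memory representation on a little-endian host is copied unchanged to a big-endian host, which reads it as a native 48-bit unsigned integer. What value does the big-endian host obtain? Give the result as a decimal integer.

Stored little-endian, the bytes at ascending addresses are F5 48 D5 89 AE 23.
Read back as big-endian, the last byte is least significant, giving 0xF548D589AE23.
0xF548D589AE23 = 269693169020451.

269693169020451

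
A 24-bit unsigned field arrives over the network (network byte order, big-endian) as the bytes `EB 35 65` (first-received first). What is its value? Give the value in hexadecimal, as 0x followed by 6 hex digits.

0xEB3565

Big-endian: lowest address holds the most-significant byte.
The bytes are already most-significant first: 0xEB3565.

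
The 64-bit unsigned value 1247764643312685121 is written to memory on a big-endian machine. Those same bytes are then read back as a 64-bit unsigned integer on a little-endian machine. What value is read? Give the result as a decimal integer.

1247764643312685121 in 64-bit hexadecimal is 0x1150F35507F1D041.
Stored big-endian, the bytes at ascending addresses are 11 50 F3 55 07 F1 D0 41.
Read back as little-endian, the first byte is least significant, giving 0x41D0F10755F35011.
0x41D0F10755F35011 = 4742555421430206481.

4742555421430206481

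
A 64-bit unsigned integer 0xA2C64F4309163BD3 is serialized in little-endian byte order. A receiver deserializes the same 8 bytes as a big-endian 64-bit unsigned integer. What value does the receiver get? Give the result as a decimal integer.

15220783594668541602

Stored little-endian, the bytes at ascending addresses are D3 3B 16 09 43 4F C6 A2.
Read back as big-endian, the last byte is least significant, giving 0xD33B1609434FC6A2.
0xD33B1609434FC6A2 = 15220783594668541602.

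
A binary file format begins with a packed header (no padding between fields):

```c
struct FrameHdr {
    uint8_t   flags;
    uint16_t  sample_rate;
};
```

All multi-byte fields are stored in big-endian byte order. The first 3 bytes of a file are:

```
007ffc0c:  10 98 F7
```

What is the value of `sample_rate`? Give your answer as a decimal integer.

`sample_rate` follows `flags` (1 byte), so it starts at byte offset 1 and occupies 2 bytes.
Bytes at offsets 1..2: 98 F7.
Big-endian: lowest address holds the most-significant byte.
The bytes are already most-significant first: 0x98F7.
0x98F7 = 39159.

39159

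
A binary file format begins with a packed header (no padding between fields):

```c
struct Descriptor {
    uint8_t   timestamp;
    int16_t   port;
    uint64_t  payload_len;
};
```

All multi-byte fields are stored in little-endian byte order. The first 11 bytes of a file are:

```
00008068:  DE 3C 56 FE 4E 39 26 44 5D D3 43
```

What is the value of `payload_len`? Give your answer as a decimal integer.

`payload_len` follows `timestamp` (1 B), `port` (2 B), so it starts at offset 1 + 2 = 3 and occupies 8 bytes.
Bytes at offsets 3..10: FE 4E 39 26 44 5D D3 43.
Little-endian stores the least-significant byte at the lowest address.
Reassemble most-significant byte first: 43 D3 5D 44 26 39 4E FE → 0x43D35D4426394EFE.
0x43D35D4426394EFE = 4887352567907569406.

4887352567907569406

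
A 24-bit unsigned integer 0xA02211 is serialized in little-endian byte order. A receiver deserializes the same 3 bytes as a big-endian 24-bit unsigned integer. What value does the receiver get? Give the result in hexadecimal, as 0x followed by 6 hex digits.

Stored little-endian, the bytes at ascending addresses are 11 22 A0.
Read back as big-endian, the last byte is least significant, giving 0x1122A0.

0x1122A0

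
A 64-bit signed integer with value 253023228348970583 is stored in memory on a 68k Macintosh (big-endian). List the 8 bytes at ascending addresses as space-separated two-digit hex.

253023228348970583 in hexadecimal, padded to 64 bits, is 0x0382EB491DA9B657.
Split into bytes (most-significant first): 03 82 EB 49 1D A9 B6 57.
Big-endian: lowest address holds the most-significant byte.
So the memory order matches the most-significant-first order: 03 82 EB 49 1D A9 B6 57.

03 82 EB 49 1D A9 B6 57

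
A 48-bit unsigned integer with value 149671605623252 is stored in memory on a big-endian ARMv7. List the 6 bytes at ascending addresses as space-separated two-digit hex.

88 20 22 E2 D9 D4

149671605623252 in hexadecimal, padded to 48 bits, is 0x882022E2D9D4.
Split into bytes (most-significant first): 88 20 22 E2 D9 D4.
Big-endian stores the most-significant byte at the lowest address.
So the memory order matches the most-significant-first order: 88 20 22 E2 D9 D4.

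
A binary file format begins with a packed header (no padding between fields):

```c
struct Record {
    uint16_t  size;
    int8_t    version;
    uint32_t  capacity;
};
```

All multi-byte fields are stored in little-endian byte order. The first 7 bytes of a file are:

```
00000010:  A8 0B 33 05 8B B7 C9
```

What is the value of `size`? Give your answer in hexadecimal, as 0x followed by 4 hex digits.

`size` is the first field, at byte offset 0, occupying 2 bytes.
Bytes at offsets 0..1: A8 0B.
Little-endian stores the least-significant byte at the lowest address.
Reassemble most-significant byte first: 0B A8 → 0x0BA8.

0x0BA8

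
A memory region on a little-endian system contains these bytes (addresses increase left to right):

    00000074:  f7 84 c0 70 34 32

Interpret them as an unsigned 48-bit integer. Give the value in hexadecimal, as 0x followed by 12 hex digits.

In little-endian order the low byte comes first in memory.
Reassemble most-significant byte first: 32 34 70 C0 84 F7 → 0x323470C084F7.

0x323470C084F7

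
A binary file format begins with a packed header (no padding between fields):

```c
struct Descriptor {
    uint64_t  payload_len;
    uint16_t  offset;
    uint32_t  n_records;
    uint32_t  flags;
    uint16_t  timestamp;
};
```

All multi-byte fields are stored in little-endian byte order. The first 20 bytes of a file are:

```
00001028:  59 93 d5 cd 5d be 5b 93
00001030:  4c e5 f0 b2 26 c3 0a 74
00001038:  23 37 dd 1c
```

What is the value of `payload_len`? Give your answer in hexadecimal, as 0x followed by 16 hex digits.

0x935BBE5DCDD59359

`payload_len` is the first field, at byte offset 0, occupying 8 bytes.
Bytes at offsets 0..7: 59 93 D5 CD 5D BE 5B 93.
In little-endian order the low byte comes first in memory.
Reassemble most-significant byte first: 93 5B BE 5D CD D5 93 59 → 0x935BBE5DCDD59359.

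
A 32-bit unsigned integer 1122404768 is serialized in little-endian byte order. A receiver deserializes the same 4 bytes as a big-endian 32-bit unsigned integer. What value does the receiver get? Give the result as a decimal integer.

2693391938

1122404768 in 32-bit hexadecimal is 0x42E689A0.
Stored little-endian, the bytes at ascending addresses are A0 89 E6 42.
Read back as big-endian, the last byte is least significant, giving 0xA089E642.
0xA089E642 = 2693391938.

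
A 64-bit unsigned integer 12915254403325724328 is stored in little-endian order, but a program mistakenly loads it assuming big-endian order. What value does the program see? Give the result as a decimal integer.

12915254403325724328 in 64-bit hexadecimal is 0xB33C3373AE0786A8.
Stored little-endian, the bytes at ascending addresses are A8 86 07 AE 73 33 3C B3.
Read back as big-endian, the last byte is least significant, giving 0xA88607AE73333CB3.
0xA88607AE73333CB3 = 12143401891089562803.

12143401891089562803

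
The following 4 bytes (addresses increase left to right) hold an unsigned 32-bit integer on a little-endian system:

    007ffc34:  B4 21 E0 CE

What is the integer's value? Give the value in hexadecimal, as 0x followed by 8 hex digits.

Little-endian stores the least-significant byte at the lowest address.
Reassemble most-significant byte first: CE E0 21 B4 → 0xCEE021B4.

0xCEE021B4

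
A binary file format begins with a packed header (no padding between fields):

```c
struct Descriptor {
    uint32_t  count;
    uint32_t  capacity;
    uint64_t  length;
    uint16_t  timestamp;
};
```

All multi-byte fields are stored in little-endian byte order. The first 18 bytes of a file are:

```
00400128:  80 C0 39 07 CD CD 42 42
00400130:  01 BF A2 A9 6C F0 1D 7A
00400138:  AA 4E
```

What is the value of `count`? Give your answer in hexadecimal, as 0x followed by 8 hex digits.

0x0739C080

`count` is the first field, at byte offset 0, occupying 4 bytes.
Bytes at offsets 0..3: 80 C0 39 07.
Little-endian: lowest address holds the least-significant byte.
Reassemble most-significant byte first: 07 39 C0 80 → 0x0739C080.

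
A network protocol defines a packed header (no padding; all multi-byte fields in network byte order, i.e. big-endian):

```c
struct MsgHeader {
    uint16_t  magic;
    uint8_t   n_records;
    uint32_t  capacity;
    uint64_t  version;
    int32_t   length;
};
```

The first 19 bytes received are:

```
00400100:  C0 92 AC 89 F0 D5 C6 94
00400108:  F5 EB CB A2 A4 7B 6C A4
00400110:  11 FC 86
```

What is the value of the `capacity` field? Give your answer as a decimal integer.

`capacity` follows `magic` (2 B), `n_records` (1 B), so it starts at offset 2 + 1 = 3 and occupies 4 bytes.
Bytes at offsets 3..6: 89 F0 D5 C6.
Big-endian stores the most-significant byte at the lowest address.
The bytes are already most-significant first: 0x89F0D5C6.
0x89F0D5C6 = 2314261958.

2314261958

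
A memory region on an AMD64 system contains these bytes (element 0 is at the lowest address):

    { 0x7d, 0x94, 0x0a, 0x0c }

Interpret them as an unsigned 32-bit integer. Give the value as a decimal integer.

In little-endian order the low byte comes first in memory.
Reassemble most-significant byte first: 0C 0A 94 7D → 0x0C0A947D.
0x0C0A947D = 202019965.

202019965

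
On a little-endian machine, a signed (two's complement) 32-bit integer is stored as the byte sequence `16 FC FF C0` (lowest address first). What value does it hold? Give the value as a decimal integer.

-1056965610

Little-endian: lowest address holds the least-significant byte.
Reassemble most-significant byte first: C0 FF FC 16 → 0xC0FFFC16.
Top bit is set, so as a signed 32-bit value this is 0xC0FFFC16 − 2^32 = -1056965610.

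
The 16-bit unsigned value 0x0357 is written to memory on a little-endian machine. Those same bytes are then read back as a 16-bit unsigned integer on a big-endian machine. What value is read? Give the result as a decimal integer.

22275

Stored little-endian, the bytes at ascending addresses are 57 03.
Read back as big-endian, the last byte is least significant, giving 0x5703.
0x5703 = 22275.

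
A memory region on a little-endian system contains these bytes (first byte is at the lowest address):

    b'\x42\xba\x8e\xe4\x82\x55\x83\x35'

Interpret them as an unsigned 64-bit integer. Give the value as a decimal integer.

Little-endian stores the least-significant byte at the lowest address.
Reassemble most-significant byte first: 35 83 55 82 E4 8E BA 42 → 0x35835582E48EBA42.
0x35835582E48EBA42 = 3856019726627945026.

3856019726627945026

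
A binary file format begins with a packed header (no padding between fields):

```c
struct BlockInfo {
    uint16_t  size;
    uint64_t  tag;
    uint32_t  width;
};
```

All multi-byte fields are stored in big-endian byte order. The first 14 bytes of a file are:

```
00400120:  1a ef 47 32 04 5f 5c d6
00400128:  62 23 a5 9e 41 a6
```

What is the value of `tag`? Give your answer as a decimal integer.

`tag` follows `size` (2 bytes), so it starts at byte offset 2 and occupies 8 bytes.
Bytes at offsets 2..9: 47 32 04 5F 5C D6 62 23.
Big-endian: lowest address holds the most-significant byte.
The bytes are already most-significant first: 0x4732045F5CD66223.
0x4732045F5CD66223 = 5130167733154374179.

5130167733154374179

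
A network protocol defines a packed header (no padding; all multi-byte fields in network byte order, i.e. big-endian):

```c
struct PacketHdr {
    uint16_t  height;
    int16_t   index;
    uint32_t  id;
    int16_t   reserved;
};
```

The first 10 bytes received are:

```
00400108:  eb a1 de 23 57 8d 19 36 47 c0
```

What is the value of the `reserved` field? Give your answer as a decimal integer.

18368

`reserved` follows `height` (2 B), `index` (2 B), `id` (4 B), so it starts at offset 2 + 2 + 4 = 8 and occupies 2 bytes.
Bytes at offsets 8..9: 47 C0.
In big-endian order the high byte comes first in memory.
The bytes are already most-significant first: 0x47C0.
0x47C0 = 18368.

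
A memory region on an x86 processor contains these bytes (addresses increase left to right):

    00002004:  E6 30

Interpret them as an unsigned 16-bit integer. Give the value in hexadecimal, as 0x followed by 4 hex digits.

Little-endian: lowest address holds the least-significant byte.
Reassemble most-significant byte first: 30 E6 → 0x30E6.

0x30E6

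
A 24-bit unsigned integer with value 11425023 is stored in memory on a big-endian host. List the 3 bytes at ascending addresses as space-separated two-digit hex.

AE 54 FF

11425023 in hexadecimal, padded to 24 bits, is 0xAE54FF.
Split into bytes (most-significant first): AE 54 FF.
Big-endian: lowest address holds the most-significant byte.
So the memory order matches the most-significant-first order: AE 54 FF.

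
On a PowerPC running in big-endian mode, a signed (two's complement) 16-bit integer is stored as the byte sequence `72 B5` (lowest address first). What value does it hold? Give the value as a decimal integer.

Big-endian stores the most-significant byte at the lowest address.
The bytes are already most-significant first: 0x72B5.
0x72B5 = 29365.

29365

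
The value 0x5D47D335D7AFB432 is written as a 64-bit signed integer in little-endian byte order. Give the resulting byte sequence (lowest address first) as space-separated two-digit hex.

Split into bytes (most-significant first): 5D 47 D3 35 D7 AF B4 32.
In little-endian order the low byte comes first in memory.
So at ascending addresses the bytes are 32 B4 AF D7 35 D3 47 5D.

32 B4 AF D7 35 D3 47 5D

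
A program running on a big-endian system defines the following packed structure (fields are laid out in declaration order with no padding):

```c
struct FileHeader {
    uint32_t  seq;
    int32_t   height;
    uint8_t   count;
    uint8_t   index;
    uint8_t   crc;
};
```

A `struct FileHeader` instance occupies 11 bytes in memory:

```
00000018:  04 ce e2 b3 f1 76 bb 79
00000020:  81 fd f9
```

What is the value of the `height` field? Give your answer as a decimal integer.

`height` follows `seq` (4 bytes), so it starts at byte offset 4 and occupies 4 bytes.
Bytes at offsets 4..7: F1 76 BB 79.
Big-endian stores the most-significant byte at the lowest address.
The bytes are already most-significant first: 0xF176BB79.
Top bit is set, so as a signed 32-bit value this is 0xF176BB79 − 2^32 = -243876999.

-243876999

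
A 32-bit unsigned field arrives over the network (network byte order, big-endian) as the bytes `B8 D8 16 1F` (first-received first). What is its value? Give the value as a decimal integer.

3101169183

Big-endian stores the most-significant byte at the lowest address.
The bytes are already most-significant first: 0xB8D8161F.
0xB8D8161F = 3101169183.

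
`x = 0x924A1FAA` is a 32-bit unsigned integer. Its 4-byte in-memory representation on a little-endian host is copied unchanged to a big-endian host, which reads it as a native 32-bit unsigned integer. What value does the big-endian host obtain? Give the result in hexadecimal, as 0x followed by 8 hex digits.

0xAA1F4A92

Stored little-endian, the bytes at ascending addresses are AA 1F 4A 92.
Read back as big-endian, the last byte is least significant, giving 0xAA1F4A92.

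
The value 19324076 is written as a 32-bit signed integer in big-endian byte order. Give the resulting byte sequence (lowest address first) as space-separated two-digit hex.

01 26 DC AC

19324076 in hexadecimal, padded to 32 bits, is 0x0126DCAC.
Split into bytes (most-significant first): 01 26 DC AC.
Big-endian stores the most-significant byte at the lowest address.
So the memory order matches the most-significant-first order: 01 26 DC AC.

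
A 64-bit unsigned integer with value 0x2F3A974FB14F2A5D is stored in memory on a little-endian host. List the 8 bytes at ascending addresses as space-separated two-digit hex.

5D 2A 4F B1 4F 97 3A 2F

Split into bytes (most-significant first): 2F 3A 97 4F B1 4F 2A 5D.
Little-endian stores the least-significant byte at the lowest address.
So at ascending addresses the bytes are 5D 2A 4F B1 4F 97 3A 2F.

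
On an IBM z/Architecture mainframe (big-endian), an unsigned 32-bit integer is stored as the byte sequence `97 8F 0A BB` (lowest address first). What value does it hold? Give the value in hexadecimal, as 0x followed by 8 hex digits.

0x978F0ABB

Big-endian: lowest address holds the most-significant byte.
The bytes are already most-significant first: 0x978F0ABB.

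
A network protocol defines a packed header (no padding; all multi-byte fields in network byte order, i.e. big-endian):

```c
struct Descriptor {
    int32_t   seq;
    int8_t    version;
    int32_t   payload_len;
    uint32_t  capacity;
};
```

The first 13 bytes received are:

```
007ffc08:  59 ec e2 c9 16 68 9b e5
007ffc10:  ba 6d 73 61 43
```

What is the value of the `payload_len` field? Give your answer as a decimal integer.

1755047354

`payload_len` follows `seq` (4 B), `version` (1 B), so it starts at offset 4 + 1 = 5 and occupies 4 bytes.
Bytes at offsets 5..8: 68 9B E5 BA.
Big-endian: lowest address holds the most-significant byte.
The bytes are already most-significant first: 0x689BE5BA.
0x689BE5BA = 1755047354.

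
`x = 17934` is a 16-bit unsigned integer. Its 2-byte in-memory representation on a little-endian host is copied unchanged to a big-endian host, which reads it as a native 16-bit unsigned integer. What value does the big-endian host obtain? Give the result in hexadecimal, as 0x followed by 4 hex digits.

17934 in 16-bit hexadecimal is 0x460E.
Stored little-endian, the bytes at ascending addresses are 0E 46.
Read back as big-endian, the last byte is least significant, giving 0x0E46.

0x0E46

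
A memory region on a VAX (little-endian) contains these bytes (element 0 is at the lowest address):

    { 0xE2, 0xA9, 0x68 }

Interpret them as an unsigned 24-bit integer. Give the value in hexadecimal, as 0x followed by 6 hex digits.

0x68A9E2

In little-endian order the low byte comes first in memory.
Reassemble most-significant byte first: 68 A9 E2 → 0x68A9E2.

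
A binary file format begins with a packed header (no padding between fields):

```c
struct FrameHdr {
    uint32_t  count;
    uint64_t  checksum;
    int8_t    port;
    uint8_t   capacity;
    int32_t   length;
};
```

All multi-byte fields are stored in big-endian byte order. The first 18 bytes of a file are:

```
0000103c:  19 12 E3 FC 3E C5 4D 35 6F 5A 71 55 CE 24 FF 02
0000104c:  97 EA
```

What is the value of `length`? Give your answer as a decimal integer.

-16607254

`length` follows `count` (4 B), `checksum` (8 B), `port` (1 B), `capacity` (1 B), so it starts at offset 4 + 8 + 1 + 1 = 14 and occupies 4 bytes.
Bytes at offsets 14..17: FF 02 97 EA.
In big-endian order the high byte comes first in memory.
The bytes are already most-significant first: 0xFF0297EA.
Top bit is set, so as a signed 32-bit value this is 0xFF0297EA − 2^32 = -16607254.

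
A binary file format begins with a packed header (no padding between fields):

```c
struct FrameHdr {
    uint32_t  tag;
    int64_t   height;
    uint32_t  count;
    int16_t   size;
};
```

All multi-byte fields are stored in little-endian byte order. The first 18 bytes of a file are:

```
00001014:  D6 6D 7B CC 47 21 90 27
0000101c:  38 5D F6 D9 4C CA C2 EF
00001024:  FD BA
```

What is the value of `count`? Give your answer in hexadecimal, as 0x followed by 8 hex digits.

0xEFC2CA4C

`count` follows `tag` (4 B), `height` (8 B), so it starts at offset 4 + 8 = 12 and occupies 4 bytes.
Bytes at offsets 12..15: 4C CA C2 EF.
In little-endian order the low byte comes first in memory.
Reassemble most-significant byte first: EF C2 CA 4C → 0xEFC2CA4C.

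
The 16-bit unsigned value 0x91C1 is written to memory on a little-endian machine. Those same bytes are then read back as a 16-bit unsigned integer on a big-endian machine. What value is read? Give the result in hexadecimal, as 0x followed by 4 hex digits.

0xC191

Stored little-endian, the bytes at ascending addresses are C1 91.
Read back as big-endian, the last byte is least significant, giving 0xC191.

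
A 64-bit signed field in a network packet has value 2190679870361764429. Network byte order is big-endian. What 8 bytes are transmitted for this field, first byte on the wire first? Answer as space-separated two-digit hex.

1E 66 DB BC 41 83 02 4D

2190679870361764429 in hexadecimal, padded to 64 bits, is 0x1E66DBBC4183024D.
Split into bytes (most-significant first): 1E 66 DB BC 41 83 02 4D.
Big-endian: lowest address holds the most-significant byte.
So the memory order matches the most-significant-first order: 1E 66 DB BC 41 83 02 4D.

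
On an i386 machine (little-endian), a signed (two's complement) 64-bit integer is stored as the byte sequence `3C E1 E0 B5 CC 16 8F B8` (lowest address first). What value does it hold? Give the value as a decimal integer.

-5147870780580634308

Little-endian stores the least-significant byte at the lowest address.
Reassemble most-significant byte first: B8 8F 16 CC B5 E0 E1 3C → 0xB88F16CCB5E0E13C.
Top bit is set, so as a signed 64-bit value this is 0xB88F16CCB5E0E13C − 2^64 = -5147870780580634308.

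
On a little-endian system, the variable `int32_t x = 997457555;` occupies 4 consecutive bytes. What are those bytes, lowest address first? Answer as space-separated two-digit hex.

997457555 in hexadecimal, padded to 32 bits, is 0x3B73FE93.
Split into bytes (most-significant first): 3B 73 FE 93.
Little-endian: lowest address holds the least-significant byte.
So at ascending addresses the bytes are 93 FE 73 3B.

93 FE 73 3B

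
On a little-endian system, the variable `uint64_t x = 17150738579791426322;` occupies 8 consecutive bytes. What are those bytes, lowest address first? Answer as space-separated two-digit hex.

17150738579791426322 in hexadecimal, padded to 64 bits, is 0xEE03A9DEAC0E3312.
Split into bytes (most-significant first): EE 03 A9 DE AC 0E 33 12.
Little-endian stores the least-significant byte at the lowest address.
So at ascending addresses the bytes are 12 33 0E AC DE A9 03 EE.

12 33 0E AC DE A9 03 EE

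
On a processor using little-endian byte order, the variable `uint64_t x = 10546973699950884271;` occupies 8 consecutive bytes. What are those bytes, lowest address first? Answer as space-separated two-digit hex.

10546973699950884271 in hexadecimal, padded to 64 bits, is 0x925E60B328F5B5AF.
Split into bytes (most-significant first): 92 5E 60 B3 28 F5 B5 AF.
Little-endian: lowest address holds the least-significant byte.
So at ascending addresses the bytes are AF B5 F5 28 B3 60 5E 92.

AF B5 F5 28 B3 60 5E 92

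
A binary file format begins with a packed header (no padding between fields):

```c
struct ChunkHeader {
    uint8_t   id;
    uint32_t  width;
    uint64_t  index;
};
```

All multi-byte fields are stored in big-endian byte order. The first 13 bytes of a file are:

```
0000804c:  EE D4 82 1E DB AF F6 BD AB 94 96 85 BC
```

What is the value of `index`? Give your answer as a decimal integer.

`index` follows `id` (1 B), `width` (4 B), so it starts at offset 1 + 4 = 5 and occupies 8 bytes.
Bytes at offsets 5..12: AF F6 BD AB 94 96 85 BC.
In big-endian order the high byte comes first in memory.
The bytes are already most-significant first: 0xAFF6BDAB949685BC.
0xAFF6BDAB949685BC = 12679530345538160060.

12679530345538160060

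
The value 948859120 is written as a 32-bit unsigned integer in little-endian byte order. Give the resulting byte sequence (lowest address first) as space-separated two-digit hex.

948859120 in hexadecimal, padded to 32 bits, is 0x388E70F0.
Split into bytes (most-significant first): 38 8E 70 F0.
Little-endian stores the least-significant byte at the lowest address.
So at ascending addresses the bytes are F0 70 8E 38.

F0 70 8E 38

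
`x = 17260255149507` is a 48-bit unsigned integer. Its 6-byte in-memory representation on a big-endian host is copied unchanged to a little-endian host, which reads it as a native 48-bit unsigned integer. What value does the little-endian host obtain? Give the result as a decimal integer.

214943260979727

17260255149507 in 48-bit hexadecimal is 0x0FB2B7607DC3.
Stored big-endian, the bytes at ascending addresses are 0F B2 B7 60 7D C3.
Read back as little-endian, the first byte is least significant, giving 0xC37D60B7B20F.
0xC37D60B7B20F = 214943260979727.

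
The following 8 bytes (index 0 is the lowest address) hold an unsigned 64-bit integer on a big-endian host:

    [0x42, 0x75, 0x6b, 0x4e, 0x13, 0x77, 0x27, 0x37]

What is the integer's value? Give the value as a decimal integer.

In big-endian order the high byte comes first in memory.
The bytes are already most-significant first: 0x42756B4E13772737.
0x42756B4E13772737 = 4788851761856587575.

4788851761856587575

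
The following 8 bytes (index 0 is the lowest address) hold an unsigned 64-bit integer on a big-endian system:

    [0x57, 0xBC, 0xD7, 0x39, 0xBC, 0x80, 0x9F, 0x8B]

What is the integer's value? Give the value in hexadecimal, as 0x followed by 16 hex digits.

0x57BCD739BC809F8B

Big-endian: lowest address holds the most-significant byte.
The bytes are already most-significant first: 0x57BCD739BC809F8B.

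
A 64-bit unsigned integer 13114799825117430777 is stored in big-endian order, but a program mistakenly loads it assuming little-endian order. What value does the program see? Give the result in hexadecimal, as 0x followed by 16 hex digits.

13114799825117430777 in 64-bit hexadecimal is 0xB60120F4AC7AC3F9.
Stored big-endian, the bytes at ascending addresses are B6 01 20 F4 AC 7A C3 F9.
Read back as little-endian, the first byte is least significant, giving 0xF9C37AACF42001B6.

0xF9C37AACF42001B6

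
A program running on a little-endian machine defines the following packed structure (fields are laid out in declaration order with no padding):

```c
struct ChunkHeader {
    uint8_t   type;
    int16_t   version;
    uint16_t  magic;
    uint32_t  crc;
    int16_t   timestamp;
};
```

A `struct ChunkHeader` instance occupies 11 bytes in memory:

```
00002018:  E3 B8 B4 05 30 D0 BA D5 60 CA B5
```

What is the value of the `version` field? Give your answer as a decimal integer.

`version` follows `type` (1 byte), so it starts at byte offset 1 and occupies 2 bytes.
Bytes at offsets 1..2: B8 B4.
Little-endian stores the least-significant byte at the lowest address.
Reassemble most-significant byte first: B4 B8 → 0xB4B8.
Top bit is set, so as a signed 16-bit value this is 0xB4B8 − 2^16 = -19272.

-19272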